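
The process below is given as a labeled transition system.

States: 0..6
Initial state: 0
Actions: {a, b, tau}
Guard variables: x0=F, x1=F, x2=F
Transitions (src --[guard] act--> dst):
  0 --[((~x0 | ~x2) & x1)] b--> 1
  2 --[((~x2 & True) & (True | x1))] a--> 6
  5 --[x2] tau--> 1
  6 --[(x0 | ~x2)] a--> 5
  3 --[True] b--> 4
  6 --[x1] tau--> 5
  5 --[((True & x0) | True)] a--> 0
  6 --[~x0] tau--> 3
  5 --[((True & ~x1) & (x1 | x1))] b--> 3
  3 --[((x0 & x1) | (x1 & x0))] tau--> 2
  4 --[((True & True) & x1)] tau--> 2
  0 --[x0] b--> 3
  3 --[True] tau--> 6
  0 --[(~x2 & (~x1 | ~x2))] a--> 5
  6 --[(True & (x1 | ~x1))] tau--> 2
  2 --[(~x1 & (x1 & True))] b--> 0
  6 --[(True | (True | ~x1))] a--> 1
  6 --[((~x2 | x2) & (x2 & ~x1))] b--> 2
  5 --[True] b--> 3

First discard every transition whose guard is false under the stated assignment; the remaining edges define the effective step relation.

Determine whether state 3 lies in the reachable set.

Answer: REACHABLE

Analysis:
10 transition(s) survive guard evaluation.
L0 = {0}
L1 = {5}  cumulative {0,5}
L2 = {3}  cumulative {0,3,5}
L3 = {4,6}  cumulative {0,3,4,5,6}
L4 = {1,2}  cumulative {0,1,2,3,4,5,6}
Reach set: {0,1,2,3,4,5,6}
witness 3: a·b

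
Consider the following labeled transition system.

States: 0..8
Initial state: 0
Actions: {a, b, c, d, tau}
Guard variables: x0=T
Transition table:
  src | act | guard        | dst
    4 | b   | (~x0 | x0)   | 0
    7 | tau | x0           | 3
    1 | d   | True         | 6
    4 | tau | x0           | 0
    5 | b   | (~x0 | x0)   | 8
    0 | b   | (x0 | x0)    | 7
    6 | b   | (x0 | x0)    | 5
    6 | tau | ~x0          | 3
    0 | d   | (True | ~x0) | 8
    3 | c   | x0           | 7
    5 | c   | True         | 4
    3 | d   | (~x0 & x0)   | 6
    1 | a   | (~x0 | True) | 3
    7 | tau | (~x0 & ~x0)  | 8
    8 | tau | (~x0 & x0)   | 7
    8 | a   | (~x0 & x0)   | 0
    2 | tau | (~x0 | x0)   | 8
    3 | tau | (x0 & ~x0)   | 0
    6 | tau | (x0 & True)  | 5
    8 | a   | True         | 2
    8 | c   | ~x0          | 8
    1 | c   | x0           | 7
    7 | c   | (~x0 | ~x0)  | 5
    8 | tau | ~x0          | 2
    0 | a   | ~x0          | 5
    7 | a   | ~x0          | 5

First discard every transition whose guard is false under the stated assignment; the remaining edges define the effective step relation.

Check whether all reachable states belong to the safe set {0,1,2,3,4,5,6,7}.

Inv-set: {0,1,2,3,4,5,6,7}
Reachable = {0,2,3,7,8}
  0: safe
  2: safe
  3: safe
  7: safe
  8: outside
counterexample path to 8: d

Answer: INVARIANT VIOLATED at state 8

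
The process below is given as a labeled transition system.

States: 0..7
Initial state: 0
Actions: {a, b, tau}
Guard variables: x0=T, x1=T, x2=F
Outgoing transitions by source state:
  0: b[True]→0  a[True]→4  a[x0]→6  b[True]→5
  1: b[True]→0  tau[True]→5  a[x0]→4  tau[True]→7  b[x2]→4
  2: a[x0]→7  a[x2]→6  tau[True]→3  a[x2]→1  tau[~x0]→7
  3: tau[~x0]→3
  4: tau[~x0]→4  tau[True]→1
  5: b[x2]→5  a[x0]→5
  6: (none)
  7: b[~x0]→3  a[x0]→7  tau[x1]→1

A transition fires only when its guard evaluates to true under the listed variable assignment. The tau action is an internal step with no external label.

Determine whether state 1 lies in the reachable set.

Answer: REACHABLE

Analysis:
Guard filter leaves 14 enabled edge(s).
Layer 0: {0}
Layer 1: {4,5,6}  now seen {0,4,5,6}
Layer 2: {1}  now seen {0,1,4,5,6}
Layer 3: {7}  now seen {0,1,4,5,6,7}
Reach set: {0,1,4,5,6,7}
trace reaching 1: a·tau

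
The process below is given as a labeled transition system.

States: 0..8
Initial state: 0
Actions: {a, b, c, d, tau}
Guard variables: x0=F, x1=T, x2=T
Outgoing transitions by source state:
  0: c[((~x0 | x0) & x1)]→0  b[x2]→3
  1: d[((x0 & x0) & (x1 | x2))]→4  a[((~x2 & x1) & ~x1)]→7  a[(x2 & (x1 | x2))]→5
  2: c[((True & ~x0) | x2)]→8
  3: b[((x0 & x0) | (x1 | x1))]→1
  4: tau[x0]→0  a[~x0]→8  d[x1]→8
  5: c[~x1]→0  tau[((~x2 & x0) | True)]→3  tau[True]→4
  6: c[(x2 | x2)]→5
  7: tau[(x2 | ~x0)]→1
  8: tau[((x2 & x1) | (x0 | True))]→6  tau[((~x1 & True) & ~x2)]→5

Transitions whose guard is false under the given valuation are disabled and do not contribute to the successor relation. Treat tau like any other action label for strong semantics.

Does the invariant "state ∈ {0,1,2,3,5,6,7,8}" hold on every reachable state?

Inv-set: {0,1,2,3,5,6,7,8}
Reach set: {0,1,3,4,5,6,8}
  0: ok
  1: ok
  3: ok
  4: ✗ unsafe
  5: ok
  6: ok
  8: ok
witness against invariant: b·b·a·tau → 4

Answer: INVARIANT VIOLATED at state 4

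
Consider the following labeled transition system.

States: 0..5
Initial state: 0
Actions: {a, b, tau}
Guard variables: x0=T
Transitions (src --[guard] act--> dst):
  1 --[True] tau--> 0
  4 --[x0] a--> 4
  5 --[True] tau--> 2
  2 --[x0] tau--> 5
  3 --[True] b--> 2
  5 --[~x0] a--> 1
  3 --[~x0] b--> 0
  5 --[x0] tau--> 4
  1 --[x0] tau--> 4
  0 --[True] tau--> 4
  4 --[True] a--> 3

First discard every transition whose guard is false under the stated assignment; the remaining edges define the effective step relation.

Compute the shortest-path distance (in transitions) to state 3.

BFS to 3:
  L0 = {0}
  L1 = {4}
  L2 = {3}
depth(3)=2, e.g. tau·a

Answer: 2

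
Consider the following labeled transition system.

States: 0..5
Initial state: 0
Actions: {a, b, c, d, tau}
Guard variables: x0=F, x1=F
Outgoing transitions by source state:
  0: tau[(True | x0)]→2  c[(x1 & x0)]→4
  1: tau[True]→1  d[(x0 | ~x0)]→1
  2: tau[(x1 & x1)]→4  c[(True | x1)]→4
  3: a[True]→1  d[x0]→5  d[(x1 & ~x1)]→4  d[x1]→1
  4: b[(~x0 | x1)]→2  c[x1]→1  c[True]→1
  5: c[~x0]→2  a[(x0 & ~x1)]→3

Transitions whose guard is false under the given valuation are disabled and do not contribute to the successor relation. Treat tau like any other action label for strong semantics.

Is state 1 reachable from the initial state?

Answer: REACHABLE

Trace:
After dropping false guards: 8 live edges.
L0 = {0}
L1 = {2}  now seen {0,2}
L2 = {4}  now seen {0,2,4}
L3 = {1}  now seen {0,1,2,4}
R = {0,1,2,4}
trace reaching 1: tau·c·c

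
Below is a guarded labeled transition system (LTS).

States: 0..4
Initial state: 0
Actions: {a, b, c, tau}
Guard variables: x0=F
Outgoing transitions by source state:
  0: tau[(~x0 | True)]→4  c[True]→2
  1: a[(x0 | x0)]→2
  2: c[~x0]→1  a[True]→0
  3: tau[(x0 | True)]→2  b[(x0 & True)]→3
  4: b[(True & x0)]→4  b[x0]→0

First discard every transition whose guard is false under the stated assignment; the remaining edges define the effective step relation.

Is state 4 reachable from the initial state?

Answer: REACHABLE

Analysis:
5 transition(s) survive guard evaluation.
depth 0: {0}
depth 1: {2,4}  cumulative {0,2,4}
depth 2: {1}  cumulative {0,1,2,4}
Reachable = {0,1,2,4}
trace reaching 4: tau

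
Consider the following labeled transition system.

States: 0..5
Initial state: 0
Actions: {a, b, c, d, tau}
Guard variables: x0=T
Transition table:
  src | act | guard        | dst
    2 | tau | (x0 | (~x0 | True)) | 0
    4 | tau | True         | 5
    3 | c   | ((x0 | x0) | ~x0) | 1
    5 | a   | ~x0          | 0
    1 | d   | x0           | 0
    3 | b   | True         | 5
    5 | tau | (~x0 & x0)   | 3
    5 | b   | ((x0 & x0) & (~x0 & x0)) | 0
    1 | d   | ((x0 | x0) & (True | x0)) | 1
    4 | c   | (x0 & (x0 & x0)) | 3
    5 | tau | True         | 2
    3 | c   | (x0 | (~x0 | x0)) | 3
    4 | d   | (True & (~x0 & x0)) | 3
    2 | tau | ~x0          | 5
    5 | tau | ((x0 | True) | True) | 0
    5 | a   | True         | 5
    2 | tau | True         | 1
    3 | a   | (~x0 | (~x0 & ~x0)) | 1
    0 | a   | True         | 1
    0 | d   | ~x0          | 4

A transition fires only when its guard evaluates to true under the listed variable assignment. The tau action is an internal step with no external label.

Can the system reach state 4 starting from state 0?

Guard filter leaves 13 enabled edge(s).
depth 0: {0}
depth 1: {1}  now seen {0,1}
Reachable = {0,1}

Answer: UNREACHABLE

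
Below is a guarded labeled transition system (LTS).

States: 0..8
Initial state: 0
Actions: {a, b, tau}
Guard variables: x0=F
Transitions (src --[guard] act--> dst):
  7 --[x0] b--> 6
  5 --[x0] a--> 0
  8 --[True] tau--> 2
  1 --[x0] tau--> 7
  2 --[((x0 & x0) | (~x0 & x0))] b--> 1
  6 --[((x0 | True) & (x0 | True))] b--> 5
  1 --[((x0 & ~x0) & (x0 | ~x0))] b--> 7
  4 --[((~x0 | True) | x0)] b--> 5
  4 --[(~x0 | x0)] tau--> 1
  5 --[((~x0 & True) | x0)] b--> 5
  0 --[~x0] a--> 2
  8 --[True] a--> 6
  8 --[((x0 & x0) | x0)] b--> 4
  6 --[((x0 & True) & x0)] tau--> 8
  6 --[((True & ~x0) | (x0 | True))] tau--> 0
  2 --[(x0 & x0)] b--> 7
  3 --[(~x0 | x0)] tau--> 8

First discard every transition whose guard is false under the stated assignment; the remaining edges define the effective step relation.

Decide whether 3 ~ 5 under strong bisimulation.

Answer: NOT BISIMILAR

Analysis:
Bisimulation quotient by refinement:
  π0 = {{0,1,2,3,4,5,6,7,8}}
  π1 = {{0},{1,2,7},{3},{4,6},{5},{8}}
  π2 = {{0},{1,2,7},{3},{4},{5},{6},{8}}
7 equivalence class(es) (converged in 3)
class of 3: {3}; class of 5: {5}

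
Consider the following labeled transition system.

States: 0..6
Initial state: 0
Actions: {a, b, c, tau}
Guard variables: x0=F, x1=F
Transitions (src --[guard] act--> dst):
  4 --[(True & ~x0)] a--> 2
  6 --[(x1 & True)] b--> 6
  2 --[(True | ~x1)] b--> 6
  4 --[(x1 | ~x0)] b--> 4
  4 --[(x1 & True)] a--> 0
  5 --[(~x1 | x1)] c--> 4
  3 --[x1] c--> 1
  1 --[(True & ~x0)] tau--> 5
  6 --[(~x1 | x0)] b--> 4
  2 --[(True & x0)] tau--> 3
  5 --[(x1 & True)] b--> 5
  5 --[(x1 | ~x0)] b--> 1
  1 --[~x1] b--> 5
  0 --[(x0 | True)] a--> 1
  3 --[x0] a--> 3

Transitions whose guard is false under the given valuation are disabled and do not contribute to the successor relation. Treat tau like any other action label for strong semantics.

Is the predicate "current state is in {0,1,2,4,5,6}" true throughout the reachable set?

Safe = {0,1,2,4,5,6}
R = {0,1,2,4,5,6}
  0: ok
  1: ok
  2: ok
  4: ok
  5: ok
  6: ok

Answer: INVARIANT HOLDS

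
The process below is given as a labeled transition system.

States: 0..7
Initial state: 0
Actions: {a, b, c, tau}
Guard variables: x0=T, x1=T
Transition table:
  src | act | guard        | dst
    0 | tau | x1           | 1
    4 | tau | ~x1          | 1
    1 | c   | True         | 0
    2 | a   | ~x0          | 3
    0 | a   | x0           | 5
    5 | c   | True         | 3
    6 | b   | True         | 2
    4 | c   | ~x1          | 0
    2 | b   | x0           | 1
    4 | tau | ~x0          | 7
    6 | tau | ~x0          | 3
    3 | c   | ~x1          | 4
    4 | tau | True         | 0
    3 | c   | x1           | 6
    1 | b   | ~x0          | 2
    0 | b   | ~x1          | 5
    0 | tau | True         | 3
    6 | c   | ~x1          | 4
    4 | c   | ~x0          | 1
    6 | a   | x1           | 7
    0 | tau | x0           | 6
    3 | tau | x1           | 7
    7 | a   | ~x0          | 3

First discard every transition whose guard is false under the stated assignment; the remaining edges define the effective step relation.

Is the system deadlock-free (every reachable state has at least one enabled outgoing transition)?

Reachable = {0,1,2,3,5,6,7}
  0: a→5  tau→1  tau→3  tau→6  [deg 4]
  1: c→0  [deg 1]
  2: b→1  [deg 1]
  3: c→6  tau→7  [deg 2]
  5: c→3  [deg 1]
  6: a→7  b→2  [deg 2]
  7: ∅  [no exit]
Path to 7: tau·tau

Answer: DEADLOCK at state 7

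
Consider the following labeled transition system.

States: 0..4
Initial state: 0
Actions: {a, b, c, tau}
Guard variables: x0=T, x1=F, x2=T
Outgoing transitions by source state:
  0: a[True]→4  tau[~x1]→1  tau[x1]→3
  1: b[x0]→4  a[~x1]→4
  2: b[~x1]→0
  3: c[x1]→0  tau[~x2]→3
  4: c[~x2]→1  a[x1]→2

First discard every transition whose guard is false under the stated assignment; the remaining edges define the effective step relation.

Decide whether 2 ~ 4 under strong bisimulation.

Bisimulation quotient by refinement:
  π0 = {{0,1,2,3,4}}
  π1 = {{0},{1},{2},{3,4}}
Fixed point at round 2; 4 class(es).
2∈{2}, 4∈{3,4}

Answer: NOT BISIMILAR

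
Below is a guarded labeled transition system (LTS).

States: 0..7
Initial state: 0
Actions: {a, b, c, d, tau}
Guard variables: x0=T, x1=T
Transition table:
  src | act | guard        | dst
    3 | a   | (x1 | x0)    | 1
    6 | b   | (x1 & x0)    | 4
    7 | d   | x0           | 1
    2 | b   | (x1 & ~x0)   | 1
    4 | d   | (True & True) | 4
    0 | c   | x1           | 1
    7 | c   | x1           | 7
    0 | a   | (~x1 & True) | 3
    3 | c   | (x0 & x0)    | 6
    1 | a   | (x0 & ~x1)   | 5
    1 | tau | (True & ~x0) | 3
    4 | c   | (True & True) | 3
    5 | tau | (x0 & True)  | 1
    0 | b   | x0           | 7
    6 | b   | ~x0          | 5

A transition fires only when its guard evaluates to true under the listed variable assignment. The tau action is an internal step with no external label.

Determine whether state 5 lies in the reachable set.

After dropping false guards: 10 live edges.
Layer 0: {0}
Layer 1: {1,7}  now seen {0,1,7}
Reach set: {0,1,7}

Answer: UNREACHABLE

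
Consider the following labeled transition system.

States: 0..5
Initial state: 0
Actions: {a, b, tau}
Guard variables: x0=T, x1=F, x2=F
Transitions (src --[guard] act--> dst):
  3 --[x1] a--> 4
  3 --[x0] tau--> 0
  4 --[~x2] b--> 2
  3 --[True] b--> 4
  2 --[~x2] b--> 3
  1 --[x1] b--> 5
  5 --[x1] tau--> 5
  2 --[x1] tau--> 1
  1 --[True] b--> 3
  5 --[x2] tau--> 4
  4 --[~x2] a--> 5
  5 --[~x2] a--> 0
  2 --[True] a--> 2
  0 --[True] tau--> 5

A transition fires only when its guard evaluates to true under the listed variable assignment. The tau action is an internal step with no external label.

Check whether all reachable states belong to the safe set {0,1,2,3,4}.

Answer: INVARIANT VIOLATED at state 5

Working:
Safe = {0,1,2,3,4}
Reachable = {0,5}
  0: ✓
  5: outside
counterexample path to 5: tau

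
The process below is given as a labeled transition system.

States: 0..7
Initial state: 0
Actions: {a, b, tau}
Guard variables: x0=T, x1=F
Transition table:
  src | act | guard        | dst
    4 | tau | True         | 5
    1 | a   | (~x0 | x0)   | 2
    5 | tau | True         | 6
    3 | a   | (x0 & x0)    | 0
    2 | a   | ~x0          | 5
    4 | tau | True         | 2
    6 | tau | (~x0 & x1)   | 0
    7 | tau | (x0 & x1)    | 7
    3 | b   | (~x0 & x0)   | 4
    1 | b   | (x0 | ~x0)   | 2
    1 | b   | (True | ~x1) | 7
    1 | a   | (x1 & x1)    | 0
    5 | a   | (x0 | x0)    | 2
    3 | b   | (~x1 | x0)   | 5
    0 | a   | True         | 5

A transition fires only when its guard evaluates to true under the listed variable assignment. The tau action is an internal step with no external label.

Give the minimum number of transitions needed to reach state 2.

Breadth-first toward 2:
  depth 0: {0}
  depth 1: {5}
  depth 2: {2,6}
depth(2)=2, e.g. a·a

Answer: 2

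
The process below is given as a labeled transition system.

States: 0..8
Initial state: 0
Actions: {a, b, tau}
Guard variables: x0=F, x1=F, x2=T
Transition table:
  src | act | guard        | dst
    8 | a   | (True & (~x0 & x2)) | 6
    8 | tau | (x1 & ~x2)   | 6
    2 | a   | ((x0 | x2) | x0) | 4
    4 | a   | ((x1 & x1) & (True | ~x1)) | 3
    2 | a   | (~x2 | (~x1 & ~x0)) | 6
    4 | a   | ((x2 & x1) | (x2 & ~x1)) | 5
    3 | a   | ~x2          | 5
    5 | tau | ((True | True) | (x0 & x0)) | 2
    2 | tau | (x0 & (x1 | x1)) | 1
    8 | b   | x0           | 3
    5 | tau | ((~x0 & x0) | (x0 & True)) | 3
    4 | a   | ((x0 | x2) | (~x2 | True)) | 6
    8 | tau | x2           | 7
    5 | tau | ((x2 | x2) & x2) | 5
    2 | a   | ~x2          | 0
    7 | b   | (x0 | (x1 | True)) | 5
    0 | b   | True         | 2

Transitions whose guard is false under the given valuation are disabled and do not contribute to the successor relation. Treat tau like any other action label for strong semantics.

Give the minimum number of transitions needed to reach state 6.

Answer: 2

Working:
Layered search for 6:
  depth 0: {0}
  depth 1: {2}
  depth 2: {4,6}
depth(6)=2, e.g. b·a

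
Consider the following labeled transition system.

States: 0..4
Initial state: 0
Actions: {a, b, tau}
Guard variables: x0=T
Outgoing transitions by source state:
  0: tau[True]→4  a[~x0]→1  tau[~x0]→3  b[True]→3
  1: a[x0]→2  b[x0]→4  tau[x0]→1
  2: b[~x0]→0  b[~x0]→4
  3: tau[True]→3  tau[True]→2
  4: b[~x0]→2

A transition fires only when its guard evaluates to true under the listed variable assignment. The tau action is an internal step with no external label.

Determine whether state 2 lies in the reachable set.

Answer: REACHABLE

Trace:
After dropping false guards: 7 live edges.
depth 0: {0}
depth 1: {3,4}  now seen {0,3,4}
depth 2: {2}  now seen {0,2,3,4}
R = {0,2,3,4}
trace reaching 2: b·tau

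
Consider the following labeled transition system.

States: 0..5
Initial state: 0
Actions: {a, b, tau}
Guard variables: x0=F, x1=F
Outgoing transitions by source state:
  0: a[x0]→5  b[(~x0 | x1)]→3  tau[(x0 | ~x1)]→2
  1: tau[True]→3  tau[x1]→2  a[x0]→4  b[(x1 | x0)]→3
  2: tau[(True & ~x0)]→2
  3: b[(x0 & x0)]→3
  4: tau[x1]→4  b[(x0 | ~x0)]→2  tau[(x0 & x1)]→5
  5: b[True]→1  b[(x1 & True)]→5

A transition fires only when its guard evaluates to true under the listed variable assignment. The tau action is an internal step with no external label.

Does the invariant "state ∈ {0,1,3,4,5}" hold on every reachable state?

Answer: INVARIANT VIOLATED at state 2

Trace:
Safe = {0,1,3,4,5}
Reachable = {0,2,3}
  0: ✓
  2: VIOLATES
  3: ✓
witness against invariant: tau → 2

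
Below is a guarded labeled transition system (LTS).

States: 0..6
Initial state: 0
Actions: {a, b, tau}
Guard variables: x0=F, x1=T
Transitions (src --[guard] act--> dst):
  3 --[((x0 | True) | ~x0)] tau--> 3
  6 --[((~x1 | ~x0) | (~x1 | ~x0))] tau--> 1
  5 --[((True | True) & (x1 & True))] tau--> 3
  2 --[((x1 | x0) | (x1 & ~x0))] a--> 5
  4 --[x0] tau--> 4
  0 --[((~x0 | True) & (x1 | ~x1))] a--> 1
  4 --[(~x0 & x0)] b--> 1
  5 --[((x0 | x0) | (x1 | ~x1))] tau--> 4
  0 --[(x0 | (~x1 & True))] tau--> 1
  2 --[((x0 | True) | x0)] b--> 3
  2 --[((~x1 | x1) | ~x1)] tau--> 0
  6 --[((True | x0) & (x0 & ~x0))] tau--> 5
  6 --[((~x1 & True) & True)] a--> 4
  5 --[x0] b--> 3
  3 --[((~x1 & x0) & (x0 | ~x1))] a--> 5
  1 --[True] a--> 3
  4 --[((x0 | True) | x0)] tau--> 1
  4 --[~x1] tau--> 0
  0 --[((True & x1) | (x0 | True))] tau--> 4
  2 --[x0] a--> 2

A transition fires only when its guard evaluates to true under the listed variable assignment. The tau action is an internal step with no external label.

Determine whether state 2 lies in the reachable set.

Answer: UNREACHABLE

Working:
11 transition(s) survive guard evaluation.
Layer 0: {0}
Layer 1: {1,4}  cumulative {0,1,4}
Layer 2: {3}  cumulative {0,1,3,4}
Reachable = {0,1,3,4}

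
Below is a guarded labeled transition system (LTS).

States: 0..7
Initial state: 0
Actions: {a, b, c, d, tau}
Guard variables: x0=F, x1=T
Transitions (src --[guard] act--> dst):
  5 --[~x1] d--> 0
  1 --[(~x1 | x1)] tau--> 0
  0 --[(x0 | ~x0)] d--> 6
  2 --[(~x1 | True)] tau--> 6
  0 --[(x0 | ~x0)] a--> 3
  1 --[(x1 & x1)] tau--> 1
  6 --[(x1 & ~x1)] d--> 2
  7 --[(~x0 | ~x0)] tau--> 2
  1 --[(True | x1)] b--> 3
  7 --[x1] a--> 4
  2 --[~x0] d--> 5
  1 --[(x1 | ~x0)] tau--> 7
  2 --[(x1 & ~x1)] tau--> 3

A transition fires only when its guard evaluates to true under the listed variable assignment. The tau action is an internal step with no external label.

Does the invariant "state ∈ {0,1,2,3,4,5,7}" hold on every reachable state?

Answer: INVARIANT VIOLATED at state 6

Trace:
Safe = {0,1,2,3,4,5,7}
Reachable = {0,3,6}
  0: ✓
  3: ✓
  6: outside
witness against invariant: d → 6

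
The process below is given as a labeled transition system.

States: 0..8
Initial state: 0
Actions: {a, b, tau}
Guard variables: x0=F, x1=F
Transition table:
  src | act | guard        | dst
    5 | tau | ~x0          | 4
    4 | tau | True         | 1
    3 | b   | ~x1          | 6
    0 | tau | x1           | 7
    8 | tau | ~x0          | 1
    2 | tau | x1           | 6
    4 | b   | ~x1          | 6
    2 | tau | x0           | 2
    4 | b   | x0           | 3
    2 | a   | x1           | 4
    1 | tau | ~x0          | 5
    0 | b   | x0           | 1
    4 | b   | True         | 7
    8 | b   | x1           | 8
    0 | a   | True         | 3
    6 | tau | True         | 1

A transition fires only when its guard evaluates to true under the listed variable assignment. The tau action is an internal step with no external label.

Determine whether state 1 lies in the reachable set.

Answer: REACHABLE

Analysis:
9 transition(s) survive guard evaluation.
depth 0: {0}
depth 1: {3}  cumulative {0,3}
depth 2: {6}  cumulative {0,3,6}
depth 3: {1}  cumulative {0,1,3,6}
depth 4: {5}  cumulative {0,1,3,5,6}
depth 5: {4}  cumulative {0,1,3,4,5,6}
depth 6: {7}  cumulative {0,1,3,4,5,6,7}
R = {0,1,3,4,5,6,7}
trace reaching 1: a·b·tau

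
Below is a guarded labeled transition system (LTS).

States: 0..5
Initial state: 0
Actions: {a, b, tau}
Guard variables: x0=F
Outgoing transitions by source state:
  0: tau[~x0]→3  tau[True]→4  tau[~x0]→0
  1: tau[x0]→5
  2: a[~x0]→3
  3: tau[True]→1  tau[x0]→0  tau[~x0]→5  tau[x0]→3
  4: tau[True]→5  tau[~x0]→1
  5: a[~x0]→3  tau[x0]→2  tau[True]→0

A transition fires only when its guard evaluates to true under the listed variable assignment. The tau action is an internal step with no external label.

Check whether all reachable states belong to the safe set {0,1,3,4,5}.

Answer: INVARIANT HOLDS

Working:
Inv-set: {0,1,3,4,5}
Reachable = {0,1,3,4,5}
  0: ✓
  1: ✓
  3: ✓
  4: ✓
  5: ✓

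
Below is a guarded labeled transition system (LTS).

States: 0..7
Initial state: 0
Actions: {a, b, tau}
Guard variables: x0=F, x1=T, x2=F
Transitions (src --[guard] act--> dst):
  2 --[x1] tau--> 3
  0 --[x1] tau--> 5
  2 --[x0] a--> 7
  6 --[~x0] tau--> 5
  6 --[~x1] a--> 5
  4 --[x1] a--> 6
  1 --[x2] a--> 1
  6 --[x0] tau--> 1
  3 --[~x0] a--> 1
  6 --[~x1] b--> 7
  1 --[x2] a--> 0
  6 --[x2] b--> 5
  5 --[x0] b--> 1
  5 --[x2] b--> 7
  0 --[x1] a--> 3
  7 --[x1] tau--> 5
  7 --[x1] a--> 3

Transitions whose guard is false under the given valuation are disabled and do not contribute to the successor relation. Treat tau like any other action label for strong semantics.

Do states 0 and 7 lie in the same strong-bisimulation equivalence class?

Compute ~ classes (split until stable):
  P[0] = {{0,1,2,3,4,5,6,7}}
  P[1] = {{0,7},{1,5},{2,6},{3,4}}
  P[2] = {{0,7},{1,5},{2},{3},{4},{6}}
6 equivalence class(es) (converged in 3)
class of 0: {0,7}; class of 7: {0,7}

Answer: BISIMILAR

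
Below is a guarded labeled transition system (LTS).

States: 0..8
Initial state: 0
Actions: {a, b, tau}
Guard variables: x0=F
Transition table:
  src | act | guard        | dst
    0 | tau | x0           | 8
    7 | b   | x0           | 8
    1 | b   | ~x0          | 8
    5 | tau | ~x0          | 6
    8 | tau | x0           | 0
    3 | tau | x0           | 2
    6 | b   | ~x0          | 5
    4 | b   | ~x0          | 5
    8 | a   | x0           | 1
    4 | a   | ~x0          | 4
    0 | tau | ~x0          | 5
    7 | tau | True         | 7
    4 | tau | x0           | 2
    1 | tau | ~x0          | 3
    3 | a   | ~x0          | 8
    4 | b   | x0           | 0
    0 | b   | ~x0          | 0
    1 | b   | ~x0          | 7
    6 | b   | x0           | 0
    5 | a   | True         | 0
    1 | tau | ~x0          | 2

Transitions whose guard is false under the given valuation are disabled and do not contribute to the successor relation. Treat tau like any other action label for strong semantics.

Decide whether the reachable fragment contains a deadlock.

Answer: DEADLOCK-FREE

Trace:
R = {0,5,6}
  0: b→0  tau→5  [deg 2]
  5: a→0  tau→6  [deg 2]
  6: b→5  [deg 1]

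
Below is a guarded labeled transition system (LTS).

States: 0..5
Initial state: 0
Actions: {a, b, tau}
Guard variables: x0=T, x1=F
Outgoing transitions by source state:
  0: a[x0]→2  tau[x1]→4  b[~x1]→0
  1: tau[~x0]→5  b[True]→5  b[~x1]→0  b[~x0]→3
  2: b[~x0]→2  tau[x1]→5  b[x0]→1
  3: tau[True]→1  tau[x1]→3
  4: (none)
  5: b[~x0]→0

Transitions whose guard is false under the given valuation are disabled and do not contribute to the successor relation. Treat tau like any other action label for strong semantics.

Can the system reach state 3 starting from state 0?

Guard filter leaves 6 enabled edge(s).
L0 = {0}
L1 = {2}  now seen {0,2}
L2 = {1}  now seen {0,1,2}
L3 = {5}  now seen {0,1,2,5}
R = {0,1,2,5}

Answer: UNREACHABLE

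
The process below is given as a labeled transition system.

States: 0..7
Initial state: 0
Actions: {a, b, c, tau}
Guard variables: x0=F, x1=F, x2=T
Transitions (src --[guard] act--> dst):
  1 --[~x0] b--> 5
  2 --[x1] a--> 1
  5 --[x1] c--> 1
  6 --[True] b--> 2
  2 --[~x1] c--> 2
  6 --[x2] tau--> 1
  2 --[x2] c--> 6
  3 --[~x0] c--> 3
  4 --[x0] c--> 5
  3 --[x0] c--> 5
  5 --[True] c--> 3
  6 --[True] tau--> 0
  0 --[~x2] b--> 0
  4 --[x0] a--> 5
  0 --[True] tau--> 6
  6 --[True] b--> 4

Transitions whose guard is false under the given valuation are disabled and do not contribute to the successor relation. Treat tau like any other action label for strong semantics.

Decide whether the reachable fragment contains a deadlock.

Reachable = {0,1,2,3,4,5,6}
  0: tau→6  [1 out]
  1: b→5  [1 out]
  2: c→2  c→6  [2 out]
  3: c→3  [1 out]
  4: ∅  [STUCK]
  5: c→3  [1 out]
  6: b→2  b→4  tau→0  tau→1  [4 out]
Path to 4: tau·b

Answer: DEADLOCK at state 4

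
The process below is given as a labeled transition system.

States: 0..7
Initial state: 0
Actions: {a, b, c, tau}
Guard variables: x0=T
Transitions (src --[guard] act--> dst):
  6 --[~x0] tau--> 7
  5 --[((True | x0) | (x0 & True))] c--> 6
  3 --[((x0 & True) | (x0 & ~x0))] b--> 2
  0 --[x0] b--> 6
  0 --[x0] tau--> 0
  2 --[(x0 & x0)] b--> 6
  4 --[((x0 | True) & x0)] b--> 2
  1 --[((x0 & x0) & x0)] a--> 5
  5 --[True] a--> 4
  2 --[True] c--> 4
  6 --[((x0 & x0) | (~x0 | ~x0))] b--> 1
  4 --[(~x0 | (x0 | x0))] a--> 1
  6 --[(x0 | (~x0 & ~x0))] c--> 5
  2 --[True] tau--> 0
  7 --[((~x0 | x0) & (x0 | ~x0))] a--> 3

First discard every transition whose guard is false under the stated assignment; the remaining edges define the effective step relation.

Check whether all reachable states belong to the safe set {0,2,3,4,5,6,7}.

Safe = {0,2,3,4,5,6,7}
Reach set: {0,1,2,4,5,6}
  0: ✓
  1: VIOLATES
  2: ✓
  4: ✓
  5: ✓
  6: ✓
witness against invariant: b·b → 1

Answer: INVARIANT VIOLATED at state 1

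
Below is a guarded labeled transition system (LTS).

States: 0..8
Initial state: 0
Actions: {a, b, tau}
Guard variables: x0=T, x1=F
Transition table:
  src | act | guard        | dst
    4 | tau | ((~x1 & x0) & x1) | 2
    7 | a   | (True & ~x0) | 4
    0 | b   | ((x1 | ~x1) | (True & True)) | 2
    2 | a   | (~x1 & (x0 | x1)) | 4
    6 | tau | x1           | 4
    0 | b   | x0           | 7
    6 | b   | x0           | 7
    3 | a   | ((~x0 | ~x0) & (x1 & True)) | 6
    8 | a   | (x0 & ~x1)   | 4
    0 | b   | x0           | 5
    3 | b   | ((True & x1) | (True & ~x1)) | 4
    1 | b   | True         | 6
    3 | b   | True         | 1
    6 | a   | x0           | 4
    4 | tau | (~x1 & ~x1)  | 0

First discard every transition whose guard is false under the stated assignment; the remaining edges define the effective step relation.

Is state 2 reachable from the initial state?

Answer: REACHABLE

Trace:
11 transition(s) survive guard evaluation.
L0 = {0}
L1 = {2,5,7}  now seen {0,2,5,7}
L2 = {4}  now seen {0,2,4,5,7}
R = {0,2,4,5,7}
Path to 2: b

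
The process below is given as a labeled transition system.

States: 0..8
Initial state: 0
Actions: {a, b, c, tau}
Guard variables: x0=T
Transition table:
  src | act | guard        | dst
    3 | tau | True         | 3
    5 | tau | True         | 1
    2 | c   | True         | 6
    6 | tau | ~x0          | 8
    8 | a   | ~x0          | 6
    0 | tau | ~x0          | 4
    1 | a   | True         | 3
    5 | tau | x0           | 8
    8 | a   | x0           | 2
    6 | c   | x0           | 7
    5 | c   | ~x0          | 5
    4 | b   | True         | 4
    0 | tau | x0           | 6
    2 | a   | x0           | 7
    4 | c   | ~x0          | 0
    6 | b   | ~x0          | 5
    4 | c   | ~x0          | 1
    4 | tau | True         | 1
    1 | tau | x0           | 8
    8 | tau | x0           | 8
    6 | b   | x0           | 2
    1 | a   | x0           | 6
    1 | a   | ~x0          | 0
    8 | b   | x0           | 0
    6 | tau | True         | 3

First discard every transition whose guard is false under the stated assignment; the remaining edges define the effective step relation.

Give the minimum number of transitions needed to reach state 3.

Answer: 2

Working:
BFS to 3:
  L0 = {0}
  L1 = {6}
  L2 = {2,3,7}
first hit 3 at d=2 via tau·tau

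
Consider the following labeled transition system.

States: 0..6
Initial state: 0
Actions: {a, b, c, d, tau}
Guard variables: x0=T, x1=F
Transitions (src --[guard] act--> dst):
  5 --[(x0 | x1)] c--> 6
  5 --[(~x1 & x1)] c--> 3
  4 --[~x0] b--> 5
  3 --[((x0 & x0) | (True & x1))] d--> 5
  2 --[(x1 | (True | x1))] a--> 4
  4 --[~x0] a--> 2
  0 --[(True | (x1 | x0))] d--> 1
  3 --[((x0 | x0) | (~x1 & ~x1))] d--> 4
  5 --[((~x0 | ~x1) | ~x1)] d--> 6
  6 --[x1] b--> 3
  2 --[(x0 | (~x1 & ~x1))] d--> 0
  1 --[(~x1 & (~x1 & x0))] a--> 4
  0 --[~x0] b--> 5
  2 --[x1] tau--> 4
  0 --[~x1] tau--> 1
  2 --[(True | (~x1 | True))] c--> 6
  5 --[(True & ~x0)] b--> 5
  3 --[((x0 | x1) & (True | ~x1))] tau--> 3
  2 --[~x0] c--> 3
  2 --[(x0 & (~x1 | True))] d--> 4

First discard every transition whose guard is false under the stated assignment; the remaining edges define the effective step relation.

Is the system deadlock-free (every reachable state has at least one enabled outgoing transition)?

Reachable = {0,1,4}
  0: d→1  tau→1  [2 exit(s)]
  1: a→4  [1 exit(s)]
  4: ∅  [no exit]
trace reaching 4: d·a

Answer: DEADLOCK at state 4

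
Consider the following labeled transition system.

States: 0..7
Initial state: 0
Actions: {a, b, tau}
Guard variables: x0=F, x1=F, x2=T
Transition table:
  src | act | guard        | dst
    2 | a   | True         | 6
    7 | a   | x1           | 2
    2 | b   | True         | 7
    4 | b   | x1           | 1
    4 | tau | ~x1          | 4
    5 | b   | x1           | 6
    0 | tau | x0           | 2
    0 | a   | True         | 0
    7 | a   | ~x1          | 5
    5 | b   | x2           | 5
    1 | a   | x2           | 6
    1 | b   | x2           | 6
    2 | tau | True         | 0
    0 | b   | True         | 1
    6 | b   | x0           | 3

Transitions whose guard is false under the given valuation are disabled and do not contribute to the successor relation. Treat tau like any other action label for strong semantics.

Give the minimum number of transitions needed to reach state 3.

Layered search for 3:
  Layer 0: {0}
  Layer 1: {1}
  Layer 2: {6}
3 never appears.

Answer: UNREACHABLE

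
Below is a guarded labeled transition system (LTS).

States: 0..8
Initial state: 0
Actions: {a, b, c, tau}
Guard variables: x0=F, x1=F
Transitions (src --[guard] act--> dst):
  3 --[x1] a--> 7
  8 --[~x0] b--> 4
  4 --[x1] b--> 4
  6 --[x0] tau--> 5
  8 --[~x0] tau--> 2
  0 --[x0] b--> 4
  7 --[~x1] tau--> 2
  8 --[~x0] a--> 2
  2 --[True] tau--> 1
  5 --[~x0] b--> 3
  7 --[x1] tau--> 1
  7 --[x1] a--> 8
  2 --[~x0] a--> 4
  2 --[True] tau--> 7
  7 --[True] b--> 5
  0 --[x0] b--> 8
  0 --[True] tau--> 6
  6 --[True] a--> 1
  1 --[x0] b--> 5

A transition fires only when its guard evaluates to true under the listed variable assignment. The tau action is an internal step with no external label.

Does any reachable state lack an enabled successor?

Reach set: {0,1,6}
  0: tau→6  [1 out]
  1: ∅  [deadlock]
  6: a→1  [1 out]
witness 1: tau·a

Answer: DEADLOCK at state 1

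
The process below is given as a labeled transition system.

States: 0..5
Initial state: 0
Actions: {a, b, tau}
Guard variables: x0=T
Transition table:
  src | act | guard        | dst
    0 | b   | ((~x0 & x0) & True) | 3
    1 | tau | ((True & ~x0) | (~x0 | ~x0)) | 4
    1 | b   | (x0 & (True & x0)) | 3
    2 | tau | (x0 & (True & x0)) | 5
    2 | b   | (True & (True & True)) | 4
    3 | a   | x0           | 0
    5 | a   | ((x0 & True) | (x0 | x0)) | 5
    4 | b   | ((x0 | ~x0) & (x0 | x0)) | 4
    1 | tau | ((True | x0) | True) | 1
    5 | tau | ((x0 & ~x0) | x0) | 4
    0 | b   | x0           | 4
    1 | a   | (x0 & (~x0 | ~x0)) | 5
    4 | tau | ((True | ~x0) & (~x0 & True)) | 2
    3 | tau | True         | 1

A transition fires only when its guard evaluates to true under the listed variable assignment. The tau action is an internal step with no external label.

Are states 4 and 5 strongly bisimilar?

Refine partition for ~:
  π0 = {{0,1,2,3,4,5}}
  π1 = {{0,4},{1,2},{3,5}}
  π2 = {{0,4},{1},{2},{3},{5}}
5 equivalence class(es) (converged in 3)
class of 4: {0,4}; class of 5: {5}

Answer: NOT BISIMILAR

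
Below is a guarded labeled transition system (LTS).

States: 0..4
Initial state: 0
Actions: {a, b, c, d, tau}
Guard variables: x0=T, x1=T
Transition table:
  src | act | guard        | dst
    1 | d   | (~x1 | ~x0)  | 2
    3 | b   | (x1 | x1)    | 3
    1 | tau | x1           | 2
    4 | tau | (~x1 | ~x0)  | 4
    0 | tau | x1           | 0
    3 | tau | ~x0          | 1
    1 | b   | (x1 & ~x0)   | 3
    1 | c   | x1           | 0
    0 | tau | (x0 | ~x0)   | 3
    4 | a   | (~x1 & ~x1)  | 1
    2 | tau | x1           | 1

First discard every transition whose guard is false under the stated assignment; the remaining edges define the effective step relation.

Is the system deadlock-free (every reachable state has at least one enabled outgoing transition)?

Reach set: {0,3}
  0: tau→0  tau→3  [2 out]
  3: b→3  [1 out]

Answer: DEADLOCK-FREE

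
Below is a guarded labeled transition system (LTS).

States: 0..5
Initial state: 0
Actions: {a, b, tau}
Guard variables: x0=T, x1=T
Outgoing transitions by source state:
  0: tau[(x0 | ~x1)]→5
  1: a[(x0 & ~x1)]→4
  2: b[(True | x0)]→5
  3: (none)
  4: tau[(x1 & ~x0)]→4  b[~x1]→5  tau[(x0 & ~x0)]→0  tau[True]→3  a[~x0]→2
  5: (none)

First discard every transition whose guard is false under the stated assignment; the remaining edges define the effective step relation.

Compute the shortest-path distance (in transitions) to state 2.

Breadth-first toward 2:
  Layer 0: {0}
  Layer 1: {5}
2 never appears.

Answer: UNREACHABLE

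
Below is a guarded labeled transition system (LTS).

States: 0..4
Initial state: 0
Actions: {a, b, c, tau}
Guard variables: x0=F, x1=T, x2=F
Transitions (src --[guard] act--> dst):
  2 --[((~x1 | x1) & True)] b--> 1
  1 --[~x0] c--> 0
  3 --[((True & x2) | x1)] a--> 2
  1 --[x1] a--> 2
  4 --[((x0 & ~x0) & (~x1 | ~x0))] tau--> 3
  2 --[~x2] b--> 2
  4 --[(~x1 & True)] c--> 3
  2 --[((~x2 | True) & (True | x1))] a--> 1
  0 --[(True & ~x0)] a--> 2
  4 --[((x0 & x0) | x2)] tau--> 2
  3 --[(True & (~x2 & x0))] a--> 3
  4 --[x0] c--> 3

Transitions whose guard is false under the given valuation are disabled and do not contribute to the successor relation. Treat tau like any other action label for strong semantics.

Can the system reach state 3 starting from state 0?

After dropping false guards: 7 live edges.
Layer 0: {0}
Layer 1: {2}  cumulative {0,2}
Layer 2: {1}  cumulative {0,1,2}
Reach set: {0,1,2}

Answer: UNREACHABLE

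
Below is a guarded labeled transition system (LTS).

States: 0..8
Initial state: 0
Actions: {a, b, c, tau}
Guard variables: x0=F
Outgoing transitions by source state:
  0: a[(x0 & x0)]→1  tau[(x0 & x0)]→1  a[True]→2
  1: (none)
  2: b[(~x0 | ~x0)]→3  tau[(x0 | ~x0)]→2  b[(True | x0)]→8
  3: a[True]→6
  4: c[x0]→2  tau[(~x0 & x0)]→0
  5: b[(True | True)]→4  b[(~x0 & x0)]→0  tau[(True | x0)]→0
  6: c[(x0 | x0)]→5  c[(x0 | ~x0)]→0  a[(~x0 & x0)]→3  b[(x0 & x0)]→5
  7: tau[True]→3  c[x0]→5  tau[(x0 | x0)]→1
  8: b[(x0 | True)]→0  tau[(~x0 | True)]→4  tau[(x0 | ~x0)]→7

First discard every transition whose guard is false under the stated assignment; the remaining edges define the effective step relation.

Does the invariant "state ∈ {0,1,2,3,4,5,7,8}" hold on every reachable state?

Answer: INVARIANT VIOLATED at state 6

Analysis:
Allowed set {0,1,2,3,4,5,7,8}
Reachable = {0,2,3,4,6,7,8}
  0: ✓
  2: ✓
  3: ✓
  4: ✓
  6: ✗ unsafe
  7: ✓
  8: ✓
witness against invariant: a·b·a → 6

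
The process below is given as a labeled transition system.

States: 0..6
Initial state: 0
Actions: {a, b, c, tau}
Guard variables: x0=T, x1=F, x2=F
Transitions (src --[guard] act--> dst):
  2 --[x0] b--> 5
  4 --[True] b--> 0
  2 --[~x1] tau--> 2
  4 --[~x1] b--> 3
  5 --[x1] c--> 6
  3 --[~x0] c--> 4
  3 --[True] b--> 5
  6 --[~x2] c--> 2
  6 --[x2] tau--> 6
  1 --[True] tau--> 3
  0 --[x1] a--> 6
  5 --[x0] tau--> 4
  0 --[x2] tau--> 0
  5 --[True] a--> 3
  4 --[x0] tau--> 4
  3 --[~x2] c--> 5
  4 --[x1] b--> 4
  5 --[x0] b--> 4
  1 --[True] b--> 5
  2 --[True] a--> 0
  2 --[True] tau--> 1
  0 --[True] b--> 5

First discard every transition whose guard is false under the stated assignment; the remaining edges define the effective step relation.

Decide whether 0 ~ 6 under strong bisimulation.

Answer: NOT BISIMILAR

Analysis:
Bisimulation quotient by refinement:
  round 0: {{0,1,2,3,4,5,6}}
  round 1: {{0},{1,4},{2,5},{3},{6}}
  round 2: {{0},{1},{2},{3},{4},{5},{6}}
Fixed point at round 3; 7 class(es).
class of 0: {0}; class of 6: {6}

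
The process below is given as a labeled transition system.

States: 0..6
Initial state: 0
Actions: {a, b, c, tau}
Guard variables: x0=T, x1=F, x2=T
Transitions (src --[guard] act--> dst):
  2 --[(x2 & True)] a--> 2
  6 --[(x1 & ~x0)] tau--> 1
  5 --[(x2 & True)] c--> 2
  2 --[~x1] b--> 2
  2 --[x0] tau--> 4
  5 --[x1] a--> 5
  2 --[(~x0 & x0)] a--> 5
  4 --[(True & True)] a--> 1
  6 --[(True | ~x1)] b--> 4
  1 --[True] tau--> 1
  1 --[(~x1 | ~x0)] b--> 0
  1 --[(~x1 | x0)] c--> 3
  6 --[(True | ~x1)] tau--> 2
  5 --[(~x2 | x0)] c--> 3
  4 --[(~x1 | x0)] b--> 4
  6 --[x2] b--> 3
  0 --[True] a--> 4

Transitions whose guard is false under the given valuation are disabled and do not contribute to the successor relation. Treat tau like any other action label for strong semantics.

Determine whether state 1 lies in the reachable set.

Answer: REACHABLE

Trace:
Guard filter leaves 14 enabled edge(s).
depth 0: {0}
depth 1: {4}  total {0,4}
depth 2: {1}  total {0,1,4}
depth 3: {3}  total {0,1,3,4}
Reach set: {0,1,3,4}
witness 1: a·a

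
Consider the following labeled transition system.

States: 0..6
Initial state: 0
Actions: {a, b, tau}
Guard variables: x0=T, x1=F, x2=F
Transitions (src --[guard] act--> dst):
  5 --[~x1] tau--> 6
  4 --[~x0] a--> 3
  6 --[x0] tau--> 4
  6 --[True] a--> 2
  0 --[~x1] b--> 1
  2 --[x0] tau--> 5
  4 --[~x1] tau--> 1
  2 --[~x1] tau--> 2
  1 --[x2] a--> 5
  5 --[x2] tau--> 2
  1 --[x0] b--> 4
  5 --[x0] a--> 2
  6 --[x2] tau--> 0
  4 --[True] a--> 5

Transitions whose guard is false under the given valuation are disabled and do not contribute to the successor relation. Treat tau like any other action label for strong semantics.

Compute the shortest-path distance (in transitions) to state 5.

Answer: 3

Analysis:
Breadth-first toward 5:
  depth 0: {0}
  depth 1: {1}
  depth 2: {4}
  depth 3: {5}
depth(5)=3, e.g. b·b·a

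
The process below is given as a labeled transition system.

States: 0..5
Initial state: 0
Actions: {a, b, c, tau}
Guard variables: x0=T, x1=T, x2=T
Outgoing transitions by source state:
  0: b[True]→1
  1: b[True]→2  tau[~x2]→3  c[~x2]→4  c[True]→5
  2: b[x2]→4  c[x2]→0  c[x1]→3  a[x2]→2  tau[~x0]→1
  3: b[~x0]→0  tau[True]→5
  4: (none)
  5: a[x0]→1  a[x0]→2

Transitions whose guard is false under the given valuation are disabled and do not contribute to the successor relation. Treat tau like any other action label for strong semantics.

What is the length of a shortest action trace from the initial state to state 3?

Layered search for 3:
  Layer 0: {0}
  Layer 1: {1}
  Layer 2: {2,5}
  Layer 3: {3,4}
3 enters at depth 3; path b·b·c

Answer: 3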